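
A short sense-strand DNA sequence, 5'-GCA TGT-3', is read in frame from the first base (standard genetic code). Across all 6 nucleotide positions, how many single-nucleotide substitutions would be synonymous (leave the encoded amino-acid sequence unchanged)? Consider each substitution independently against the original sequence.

Codon 1 (GCA, Ala): 3 synonymous substitutions.
Codon 2 (TGT, Cys): 1 synonymous substitution.
Total: 3 + 1 = 4.

4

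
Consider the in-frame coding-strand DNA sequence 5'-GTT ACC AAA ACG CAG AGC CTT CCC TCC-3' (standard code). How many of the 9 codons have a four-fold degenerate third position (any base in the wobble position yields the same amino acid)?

Codon 1 GTT (Val): third position 4-fold.
Codon 2 ACC (Thr): third position 4-fold.
Codon 3 AAA (Lys): third position 2-fold.
Codon 4 ACG (Thr): third position 4-fold.
Codon 5 CAG (Gln): third position 2-fold.
Codon 6 AGC (Ser): third position 2-fold.
Codon 7 CTT (Leu): third position 4-fold.
Codon 8 CCC (Pro): third position 4-fold.
Codon 9 TCC (Ser): third position 4-fold.
Four-fold degenerate third positions: 6.

6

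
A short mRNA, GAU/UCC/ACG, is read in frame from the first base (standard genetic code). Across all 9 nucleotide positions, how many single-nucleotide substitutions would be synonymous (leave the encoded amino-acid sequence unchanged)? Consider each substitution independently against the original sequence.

7

Codon 1 (GAU, Asp): 1 synonymous substitution.
Codon 2 (UCC, Ser): 3 synonymous substitutions.
Codon 3 (ACG, Thr): 3 synonymous substitutions.
Total: 1 + 3 + 3 = 7.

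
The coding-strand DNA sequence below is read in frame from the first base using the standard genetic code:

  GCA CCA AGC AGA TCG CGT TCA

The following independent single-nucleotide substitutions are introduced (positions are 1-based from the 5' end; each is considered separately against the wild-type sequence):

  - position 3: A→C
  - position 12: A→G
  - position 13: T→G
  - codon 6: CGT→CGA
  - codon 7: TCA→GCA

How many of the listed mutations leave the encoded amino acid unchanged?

Codon 1: GCA (Ala) → GCC (Ala) — synonymous.
Codon 4: AGA (Arg) → AGG (Arg) — synonymous.
Codon 5: TCG (Ser) → GCG (Ala) — missense.
Codon 6: CGT (Arg) → CGA (Arg) — synonymous.
Codon 7: TCA (Ser) → GCA (Ala) — missense.
Synonymous: 3 of 5.

3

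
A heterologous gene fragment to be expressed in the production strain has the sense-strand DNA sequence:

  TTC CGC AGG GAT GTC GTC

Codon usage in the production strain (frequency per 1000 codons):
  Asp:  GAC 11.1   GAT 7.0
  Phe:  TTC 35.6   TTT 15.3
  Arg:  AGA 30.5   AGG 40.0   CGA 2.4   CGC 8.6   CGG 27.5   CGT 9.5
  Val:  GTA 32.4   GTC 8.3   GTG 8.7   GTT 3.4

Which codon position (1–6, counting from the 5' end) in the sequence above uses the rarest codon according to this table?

4

Codon 1 TTC (Phe): 35.6 per 1000.
Codon 2 CGC (Arg): 8.6 per 1000.
Codon 3 AGG (Arg): 40.0 per 1000.
Codon 4 GAT (Asp): 7.0 per 1000.
Codon 5 GTC (Val): 8.3 per 1000.
Codon 6 GTC (Val): 8.3 per 1000.
Lowest frequency is 7.0 at codon 4.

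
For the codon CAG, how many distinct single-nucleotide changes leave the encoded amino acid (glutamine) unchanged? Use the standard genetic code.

1

Position 1: none → 0 synonymous.
Position 2: none → 0 synonymous.
Position 3: CAA → 1 synonymous.
Total: 0 + 0 + 1 = 1.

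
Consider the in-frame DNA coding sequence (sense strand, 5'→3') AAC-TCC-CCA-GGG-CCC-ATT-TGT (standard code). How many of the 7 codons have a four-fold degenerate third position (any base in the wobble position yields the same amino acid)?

Codon 1 AAC (Asn): third position 2-fold.
Codon 2 TCC (Ser): third position 4-fold.
Codon 3 CCA (Pro): third position 4-fold.
Codon 4 GGG (Gly): third position 4-fold.
Codon 5 CCC (Pro): third position 4-fold.
Codon 6 ATT (Ile): third position 3-fold.
Codon 7 TGT (Cys): third position 2-fold.
Four-fold degenerate third positions: 4.

4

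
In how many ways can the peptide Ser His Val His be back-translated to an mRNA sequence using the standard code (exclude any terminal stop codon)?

96

Ser: 6 codons.
His: 2 codons.
Val: 4 codons.
His: 2 codons.
6 × 2 × 4 × 2 = 96.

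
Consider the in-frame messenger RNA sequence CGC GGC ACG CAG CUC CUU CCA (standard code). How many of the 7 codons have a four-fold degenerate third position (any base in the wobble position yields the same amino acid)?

Codon 1 CGC (Arg): third position 4-fold.
Codon 2 GGC (Gly): third position 4-fold.
Codon 3 ACG (Thr): third position 4-fold.
Codon 4 CAG (Gln): third position 2-fold.
Codon 5 CUC (Leu): third position 4-fold.
Codon 6 CUU (Leu): third position 4-fold.
Codon 7 CCA (Pro): third position 4-fold.
Four-fold degenerate third positions: 6.

6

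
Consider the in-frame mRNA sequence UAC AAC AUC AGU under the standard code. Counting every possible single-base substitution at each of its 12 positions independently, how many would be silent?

5

Codon 1 (UAC, Tyr): 1 synonymous substitution.
Codon 2 (AAC, Asn): 1 synonymous substitution.
Codon 3 (AUC, Ile): 2 synonymous substitutions.
Codon 4 (AGU, Ser): 1 synonymous substitution.
Total: 1 + 1 + 2 + 1 = 5.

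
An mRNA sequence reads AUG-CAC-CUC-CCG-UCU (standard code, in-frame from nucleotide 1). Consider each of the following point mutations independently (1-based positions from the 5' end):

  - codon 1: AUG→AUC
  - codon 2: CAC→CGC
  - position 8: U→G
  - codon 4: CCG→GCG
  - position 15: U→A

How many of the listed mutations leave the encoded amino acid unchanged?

Codon 1: AUG (Met) → AUC (Ile) — missense.
Codon 2: CAC (His) → CGC (Arg) — missense.
Codon 3: CUC (Leu) → CGC (Arg) — missense.
Codon 4: CCG (Pro) → GCG (Ala) — missense.
Codon 5: UCU (Ser) → UCA (Ser) — synonymous.
Synonymous: 1 of 5.

1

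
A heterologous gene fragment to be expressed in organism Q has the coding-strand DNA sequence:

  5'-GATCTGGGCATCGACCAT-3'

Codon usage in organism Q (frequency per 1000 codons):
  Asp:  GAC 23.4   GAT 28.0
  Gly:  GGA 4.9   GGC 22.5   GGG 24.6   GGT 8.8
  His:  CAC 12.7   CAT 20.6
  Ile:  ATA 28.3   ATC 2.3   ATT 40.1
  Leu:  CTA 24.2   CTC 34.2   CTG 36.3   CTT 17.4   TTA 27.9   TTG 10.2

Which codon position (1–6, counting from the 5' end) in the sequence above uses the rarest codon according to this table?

Codon 1 GAT (Asp): 28.0 per 1000.
Codon 2 CTG (Leu): 36.3 per 1000.
Codon 3 GGC (Gly): 22.5 per 1000.
Codon 4 ATC (Ile): 2.3 per 1000.
Codon 5 GAC (Asp): 23.4 per 1000.
Codon 6 CAT (His): 20.6 per 1000.
Lowest frequency is 2.3 at codon 4.

4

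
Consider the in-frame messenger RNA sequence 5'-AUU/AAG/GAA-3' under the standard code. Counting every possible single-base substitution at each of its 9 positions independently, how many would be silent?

Codon 1 (AUU, Ile): 2 synonymous substitutions.
Codon 2 (AAG, Lys): 1 synonymous substitution.
Codon 3 (GAA, Glu): 1 synonymous substitution.
Total: 2 + 1 + 1 = 4.

4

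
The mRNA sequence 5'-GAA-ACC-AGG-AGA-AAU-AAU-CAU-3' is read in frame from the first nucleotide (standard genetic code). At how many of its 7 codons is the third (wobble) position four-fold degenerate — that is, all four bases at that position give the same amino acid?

Codon 1 GAA (Glu): third position 2-fold.
Codon 2 ACC (Thr): third position 4-fold.
Codon 3 AGG (Arg): third position 2-fold.
Codon 4 AGA (Arg): third position 2-fold.
Codon 5 AAU (Asn): third position 2-fold.
Codon 6 AAU (Asn): third position 2-fold.
Codon 7 CAU (His): third position 2-fold.
Four-fold degenerate third positions: 1.

1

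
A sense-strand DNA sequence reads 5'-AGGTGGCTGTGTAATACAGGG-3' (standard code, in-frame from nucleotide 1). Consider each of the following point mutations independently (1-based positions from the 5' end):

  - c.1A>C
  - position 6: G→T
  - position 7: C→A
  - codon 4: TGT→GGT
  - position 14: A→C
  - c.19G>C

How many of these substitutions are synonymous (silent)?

Codon 1: AGG (Arg) → CGG (Arg) — synonymous.
Codon 2: TGG (Trp) → TGT (Cys) — missense.
Codon 3: CTG (Leu) → ATG (Met) — missense.
Codon 4: TGT (Cys) → GGT (Gly) — missense.
Codon 5: AAT (Asn) → ACT (Thr) — missense.
Codon 7: GGG (Gly) → CGG (Arg) — missense.
Synonymous: 1 of 6.

1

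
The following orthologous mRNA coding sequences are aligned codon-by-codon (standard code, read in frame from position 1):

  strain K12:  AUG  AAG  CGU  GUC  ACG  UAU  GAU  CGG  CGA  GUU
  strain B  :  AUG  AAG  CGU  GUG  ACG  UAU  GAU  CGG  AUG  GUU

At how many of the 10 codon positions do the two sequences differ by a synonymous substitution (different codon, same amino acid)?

Codon 1: AUG Met / AUG Met — identical.
Codon 2: AAG Lys / AAG Lys — identical.
Codon 3: CGU Arg / CGU Arg — identical.
Codon 4: GUC Val / GUG Val — synonymous.
Codon 5: ACG Thr / ACG Thr — identical.
Codon 6: UAU Tyr / UAU Tyr — identical.
Codon 7: GAU Asp / GAU Asp — identical.
Codon 8: CGG Arg / CGG Arg — identical.
Codon 9: CGA Arg / AUG Met — nonsynonymous.
Codon 10: GUU Val / GUU Val — identical.
Synonymous differences: 1.

1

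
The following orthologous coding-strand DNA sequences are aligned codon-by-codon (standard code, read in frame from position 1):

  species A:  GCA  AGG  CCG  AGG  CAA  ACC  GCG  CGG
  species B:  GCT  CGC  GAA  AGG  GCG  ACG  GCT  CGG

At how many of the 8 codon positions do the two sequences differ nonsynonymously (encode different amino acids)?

Codon 1: GCA Ala / GCT Ala — synonymous.
Codon 2: AGG Arg / CGC Arg — synonymous.
Codon 3: CCG Pro / GAA Glu — nonsynonymous.
Codon 4: AGG Arg / AGG Arg — identical.
Codon 5: CAA Gln / GCG Ala — nonsynonymous.
Codon 6: ACC Thr / ACG Thr — synonymous.
Codon 7: GCG Ala / GCT Ala — synonymous.
Codon 8: CGG Arg / CGG Arg — identical.
Nonsynonymous differences: 2.

2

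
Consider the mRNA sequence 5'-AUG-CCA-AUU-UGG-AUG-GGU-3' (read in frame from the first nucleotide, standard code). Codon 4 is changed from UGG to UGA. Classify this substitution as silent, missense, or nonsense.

nonsense

Position 12 falls in codon 4: UGG → Trp.
After the substitution the codon is UGA → Stop.
The new codon is a stop codon, so this is a nonsense mutation.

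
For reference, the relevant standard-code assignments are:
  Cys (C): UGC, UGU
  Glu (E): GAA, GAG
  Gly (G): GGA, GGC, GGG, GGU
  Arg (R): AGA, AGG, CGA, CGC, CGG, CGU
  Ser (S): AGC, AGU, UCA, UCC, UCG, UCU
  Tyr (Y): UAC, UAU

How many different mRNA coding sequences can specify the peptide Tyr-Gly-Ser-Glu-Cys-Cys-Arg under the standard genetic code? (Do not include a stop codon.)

2304

Tyr: 2 codons.
Gly: 4 codons.
Ser: 6 codons.
Glu: 2 codons.
Cys: 2 codons.
Cys: 2 codons.
Arg: 6 codons.
2 × 4 × 6 × 2 × 2 × 2 × 6 = 2304.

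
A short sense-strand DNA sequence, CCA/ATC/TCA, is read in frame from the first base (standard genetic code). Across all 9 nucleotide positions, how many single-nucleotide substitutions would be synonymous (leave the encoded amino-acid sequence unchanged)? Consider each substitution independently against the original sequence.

Codon 1 (CCA, Pro): 3 synonymous substitutions.
Codon 2 (ATC, Ile): 2 synonymous substitutions.
Codon 3 (TCA, Ser): 3 synonymous substitutions.
Total: 3 + 2 + 3 = 8.

8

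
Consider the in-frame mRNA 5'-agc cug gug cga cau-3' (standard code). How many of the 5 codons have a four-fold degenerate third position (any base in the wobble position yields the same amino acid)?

3

Codon 1 AGC (Ser): third position 2-fold.
Codon 2 CUG (Leu): third position 4-fold.
Codon 3 GUG (Val): third position 4-fold.
Codon 4 CGA (Arg): third position 4-fold.
Codon 5 CAU (His): third position 2-fold.
Four-fold degenerate third positions: 3.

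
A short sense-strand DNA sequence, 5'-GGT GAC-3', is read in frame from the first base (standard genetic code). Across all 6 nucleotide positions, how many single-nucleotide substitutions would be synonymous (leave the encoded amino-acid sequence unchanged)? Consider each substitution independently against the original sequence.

4

Codon 1 (GGT, Gly): 3 synonymous substitutions.
Codon 2 (GAC, Asp): 1 synonymous substitution.
Total: 3 + 1 = 4.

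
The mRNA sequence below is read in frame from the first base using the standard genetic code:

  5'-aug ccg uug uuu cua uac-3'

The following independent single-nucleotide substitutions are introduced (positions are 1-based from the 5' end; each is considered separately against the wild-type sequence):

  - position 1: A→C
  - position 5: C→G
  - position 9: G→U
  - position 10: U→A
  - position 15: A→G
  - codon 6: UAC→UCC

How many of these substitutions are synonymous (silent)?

1

Codon 1: AUG (Met) → CUG (Leu) — missense.
Codon 2: CCG (Pro) → CGG (Arg) — missense.
Codon 3: UUG (Leu) → UUU (Phe) — missense.
Codon 4: UUU (Phe) → AUU (Ile) — missense.
Codon 5: CUA (Leu) → CUG (Leu) — synonymous.
Codon 6: UAC (Tyr) → UCC (Ser) — missense.
Synonymous: 1 of 6.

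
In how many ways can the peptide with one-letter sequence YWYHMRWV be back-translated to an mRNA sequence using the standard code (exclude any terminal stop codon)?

Tyr: 2 codons.
Trp: 1 codon.
Tyr: 2 codons.
His: 2 codons.
Met: 1 codon.
Arg: 6 codons.
Trp: 1 codon.
Val: 4 codons.
2 × 1 × 2 × 2 × 1 × 6 × 1 × 4 = 192.

192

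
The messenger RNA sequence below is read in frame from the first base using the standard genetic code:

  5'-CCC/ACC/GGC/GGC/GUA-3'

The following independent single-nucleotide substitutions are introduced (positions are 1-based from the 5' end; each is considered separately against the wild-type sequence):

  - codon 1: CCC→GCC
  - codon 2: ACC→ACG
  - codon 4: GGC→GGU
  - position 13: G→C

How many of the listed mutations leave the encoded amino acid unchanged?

Codon 1: CCC (Pro) → GCC (Ala) — missense.
Codon 2: ACC (Thr) → ACG (Thr) — synonymous.
Codon 4: GGC (Gly) → GGU (Gly) — synonymous.
Codon 5: GUA (Val) → CUA (Leu) — missense.
Synonymous: 2 of 4.

2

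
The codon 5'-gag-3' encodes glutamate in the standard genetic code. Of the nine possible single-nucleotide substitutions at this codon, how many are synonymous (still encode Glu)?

Position 1: none → 0 synonymous.
Position 2: none → 0 synonymous.
Position 3: GAA → 1 synonymous.
Total: 0 + 0 + 1 = 1.

1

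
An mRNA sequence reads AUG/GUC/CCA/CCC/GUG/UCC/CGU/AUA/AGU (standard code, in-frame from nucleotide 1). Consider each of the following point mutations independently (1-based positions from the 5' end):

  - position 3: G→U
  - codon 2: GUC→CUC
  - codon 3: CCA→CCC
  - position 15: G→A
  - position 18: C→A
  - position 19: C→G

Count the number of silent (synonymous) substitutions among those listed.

Codon 1: AUG (Met) → AUU (Ile) — missense.
Codon 2: GUC (Val) → CUC (Leu) — missense.
Codon 3: CCA (Pro) → CCC (Pro) — synonymous.
Codon 5: GUG (Val) → GUA (Val) — synonymous.
Codon 6: UCC (Ser) → UCA (Ser) — synonymous.
Codon 7: CGU (Arg) → GGU (Gly) — missense.
Synonymous: 3 of 6.

3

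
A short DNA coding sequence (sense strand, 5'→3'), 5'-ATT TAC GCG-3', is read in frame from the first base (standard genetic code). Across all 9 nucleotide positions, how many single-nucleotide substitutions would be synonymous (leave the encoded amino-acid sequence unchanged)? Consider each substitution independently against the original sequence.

6

Codon 1 (ATT, Ile): 2 synonymous substitutions.
Codon 2 (TAC, Tyr): 1 synonymous substitution.
Codon 3 (GCG, Ala): 3 synonymous substitutions.
Total: 2 + 1 + 3 = 6.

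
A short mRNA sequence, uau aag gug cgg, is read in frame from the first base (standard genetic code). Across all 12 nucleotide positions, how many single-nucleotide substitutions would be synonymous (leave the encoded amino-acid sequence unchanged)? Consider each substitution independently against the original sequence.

9

Codon 1 (UAU, Tyr): 1 synonymous substitution.
Codon 2 (AAG, Lys): 1 synonymous substitution.
Codon 3 (GUG, Val): 3 synonymous substitutions.
Codon 4 (CGG, Arg): 4 synonymous substitutions.
Total: 1 + 1 + 3 + 4 = 9.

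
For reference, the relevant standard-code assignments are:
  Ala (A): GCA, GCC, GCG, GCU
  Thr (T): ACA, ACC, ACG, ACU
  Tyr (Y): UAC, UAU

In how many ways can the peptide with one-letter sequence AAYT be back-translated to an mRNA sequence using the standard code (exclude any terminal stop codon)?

128

Ala: 4 codons.
Ala: 4 codons.
Tyr: 2 codons.
Thr: 4 codons.
4 × 4 × 2 × 4 = 128.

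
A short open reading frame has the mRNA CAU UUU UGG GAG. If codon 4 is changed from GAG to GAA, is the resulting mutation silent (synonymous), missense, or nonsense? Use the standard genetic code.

Position 12 falls in codon 4: GAG → Glu.
After the substitution the codon is GAA → Glu.
Both encode Glu, so the change is synonymous.

silent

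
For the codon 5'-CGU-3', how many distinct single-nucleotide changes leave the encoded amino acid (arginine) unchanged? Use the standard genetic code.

Position 1: none → 0 synonymous.
Position 2: none → 0 synonymous.
Position 3: CGC, CGA, CGG → 3 synonymous.
Total: 0 + 0 + 3 = 3.

3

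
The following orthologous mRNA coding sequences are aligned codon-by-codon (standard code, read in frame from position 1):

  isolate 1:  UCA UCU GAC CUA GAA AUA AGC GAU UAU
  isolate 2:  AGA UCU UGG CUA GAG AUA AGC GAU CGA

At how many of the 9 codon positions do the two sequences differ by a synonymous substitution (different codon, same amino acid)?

Codon 1: UCA Ser / AGA Arg — nonsynonymous.
Codon 2: UCU Ser / UCU Ser — identical.
Codon 3: GAC Asp / UGG Trp — nonsynonymous.
Codon 4: CUA Leu / CUA Leu — identical.
Codon 5: GAA Glu / GAG Glu — synonymous.
Codon 6: AUA Ile / AUA Ile — identical.
Codon 7: AGC Ser / AGC Ser — identical.
Codon 8: GAU Asp / GAU Asp — identical.
Codon 9: UAU Tyr / CGA Arg — nonsynonymous.
Synonymous differences: 1.

1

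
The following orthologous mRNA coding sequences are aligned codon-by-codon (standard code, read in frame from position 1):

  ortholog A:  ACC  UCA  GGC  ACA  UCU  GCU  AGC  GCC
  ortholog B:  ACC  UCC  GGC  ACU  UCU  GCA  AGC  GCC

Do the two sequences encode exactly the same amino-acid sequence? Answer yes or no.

Codon 1: ACC Thr / ACC Thr — identical.
Codon 2: UCA Ser / UCC Ser — synonymous.
Codon 3: GGC Gly / GGC Gly — identical.
Codon 4: ACA Thr / ACU Thr — synonymous.
Codon 5: UCU Ser / UCU Ser — identical.
Codon 6: GCU Ala / GCA Ala — synonymous.
Codon 7: AGC Ser / AGC Ser — identical.
Codon 8: GCC Ala / GCC Ala — identical.
Nonsynonymous differences: 0 → same protein.

yes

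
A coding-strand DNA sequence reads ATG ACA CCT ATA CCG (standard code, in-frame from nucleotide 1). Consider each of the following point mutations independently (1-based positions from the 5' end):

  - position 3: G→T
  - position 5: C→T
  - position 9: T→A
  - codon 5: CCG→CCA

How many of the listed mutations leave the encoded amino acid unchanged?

Codon 1: ATG (Met) → ATT (Ile) — missense.
Codon 2: ACA (Thr) → ATA (Ile) — missense.
Codon 3: CCT (Pro) → CCA (Pro) — synonymous.
Codon 5: CCG (Pro) → CCA (Pro) — synonymous.
Synonymous: 2 of 4.

2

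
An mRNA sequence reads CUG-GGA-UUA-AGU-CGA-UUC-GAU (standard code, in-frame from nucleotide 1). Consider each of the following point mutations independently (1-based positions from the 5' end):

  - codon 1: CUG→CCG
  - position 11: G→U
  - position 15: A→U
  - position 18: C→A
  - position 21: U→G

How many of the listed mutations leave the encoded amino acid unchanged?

Codon 1: CUG (Leu) → CCG (Pro) — missense.
Codon 4: AGU (Ser) → AUU (Ile) — missense.
Codon 5: CGA (Arg) → CGU (Arg) — synonymous.
Codon 6: UUC (Phe) → UUA (Leu) — missense.
Codon 7: GAU (Asp) → GAG (Glu) — missense.
Synonymous: 1 of 5.

1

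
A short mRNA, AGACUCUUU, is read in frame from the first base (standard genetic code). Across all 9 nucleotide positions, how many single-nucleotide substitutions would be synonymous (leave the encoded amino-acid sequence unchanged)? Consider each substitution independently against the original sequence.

Codon 1 (AGA, Arg): 2 synonymous substitutions.
Codon 2 (CUC, Leu): 3 synonymous substitutions.
Codon 3 (UUU, Phe): 1 synonymous substitution.
Total: 2 + 3 + 1 = 6.

6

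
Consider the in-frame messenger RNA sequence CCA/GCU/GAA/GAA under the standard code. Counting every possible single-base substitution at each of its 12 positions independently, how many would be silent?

8

Codon 1 (CCA, Pro): 3 synonymous substitutions.
Codon 2 (GCU, Ala): 3 synonymous substitutions.
Codon 3 (GAA, Glu): 1 synonymous substitution.
Codon 4 (GAA, Glu): 1 synonymous substitution.
Total: 3 + 3 + 1 + 1 = 8.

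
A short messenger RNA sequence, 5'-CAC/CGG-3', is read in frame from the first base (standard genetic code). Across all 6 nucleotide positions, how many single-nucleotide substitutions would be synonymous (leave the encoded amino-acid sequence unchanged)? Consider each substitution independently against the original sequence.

5

Codon 1 (CAC, His): 1 synonymous substitution.
Codon 2 (CGG, Arg): 4 synonymous substitutions.
Total: 1 + 4 = 5.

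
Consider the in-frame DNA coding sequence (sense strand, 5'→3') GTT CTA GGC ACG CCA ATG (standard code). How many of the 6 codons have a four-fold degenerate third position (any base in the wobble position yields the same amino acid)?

5

Codon 1 GTT (Val): third position 4-fold.
Codon 2 CTA (Leu): third position 4-fold.
Codon 3 GGC (Gly): third position 4-fold.
Codon 4 ACG (Thr): third position 4-fold.
Codon 5 CCA (Pro): third position 4-fold.
Codon 6 ATG (Met): third position 1-fold.
Four-fold degenerate third positions: 5.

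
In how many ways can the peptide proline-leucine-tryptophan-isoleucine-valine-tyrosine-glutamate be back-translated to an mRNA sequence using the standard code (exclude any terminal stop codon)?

1152

Pro: 4 codons.
Leu: 6 codons.
Trp: 1 codon.
Ile: 3 codons.
Val: 4 codons.
Tyr: 2 codons.
Glu: 2 codons.
4 × 6 × 1 × 3 × 4 × 2 × 2 = 1152.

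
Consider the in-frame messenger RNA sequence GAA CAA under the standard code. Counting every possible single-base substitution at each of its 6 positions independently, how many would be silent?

2

Codon 1 (GAA, Glu): 1 synonymous substitution.
Codon 2 (CAA, Gln): 1 synonymous substitution.
Total: 1 + 1 = 2.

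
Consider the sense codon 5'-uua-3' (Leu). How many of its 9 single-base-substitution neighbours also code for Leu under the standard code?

2

Position 1: CUA → 1 synonymous.
Position 2: none → 0 synonymous.
Position 3: UUG → 1 synonymous.
Total: 1 + 0 + 1 = 2.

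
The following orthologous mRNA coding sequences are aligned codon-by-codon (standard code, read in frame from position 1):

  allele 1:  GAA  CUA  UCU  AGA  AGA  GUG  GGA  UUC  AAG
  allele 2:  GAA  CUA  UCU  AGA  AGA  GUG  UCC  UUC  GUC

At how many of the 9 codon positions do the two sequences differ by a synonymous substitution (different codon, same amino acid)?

0

Codon 1: GAA Glu / GAA Glu — identical.
Codon 2: CUA Leu / CUA Leu — identical.
Codon 3: UCU Ser / UCU Ser — identical.
Codon 4: AGA Arg / AGA Arg — identical.
Codon 5: AGA Arg / AGA Arg — identical.
Codon 6: GUG Val / GUG Val — identical.
Codon 7: GGA Gly / UCC Ser — nonsynonymous.
Codon 8: UUC Phe / UUC Phe — identical.
Codon 9: AAG Lys / GUC Val — nonsynonymous.
Synonymous differences: 0.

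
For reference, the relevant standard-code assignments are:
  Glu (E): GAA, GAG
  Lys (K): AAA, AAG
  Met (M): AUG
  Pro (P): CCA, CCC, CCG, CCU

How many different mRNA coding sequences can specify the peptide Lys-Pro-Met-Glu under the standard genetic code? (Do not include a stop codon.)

16

Lys: 2 codons.
Pro: 4 codons.
Met: 1 codon.
Glu: 2 codons.
2 × 4 × 1 × 2 = 16.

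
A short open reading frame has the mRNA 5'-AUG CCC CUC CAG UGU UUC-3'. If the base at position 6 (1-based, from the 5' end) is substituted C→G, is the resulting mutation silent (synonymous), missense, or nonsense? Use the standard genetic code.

silent

Position 6 falls in codon 2: CCC → Pro.
After the substitution the codon is CCG → Pro.
Both encode Pro, so the change is synonymous.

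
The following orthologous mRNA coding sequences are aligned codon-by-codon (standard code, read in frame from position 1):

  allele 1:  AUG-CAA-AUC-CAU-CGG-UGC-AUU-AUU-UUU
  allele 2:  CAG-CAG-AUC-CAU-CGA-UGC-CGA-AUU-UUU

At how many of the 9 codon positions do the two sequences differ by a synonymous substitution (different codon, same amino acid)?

Codon 1: AUG Met / CAG Gln — nonsynonymous.
Codon 2: CAA Gln / CAG Gln — synonymous.
Codon 3: AUC Ile / AUC Ile — identical.
Codon 4: CAU His / CAU His — identical.
Codon 5: CGG Arg / CGA Arg — synonymous.
Codon 6: UGC Cys / UGC Cys — identical.
Codon 7: AUU Ile / CGA Arg — nonsynonymous.
Codon 8: AUU Ile / AUU Ile — identical.
Codon 9: UUU Phe / UUU Phe — identical.
Synonymous differences: 2.

2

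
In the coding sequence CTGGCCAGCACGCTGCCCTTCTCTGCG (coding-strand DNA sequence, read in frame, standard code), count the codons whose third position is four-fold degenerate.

Codon 1 CTG (Leu): third position 4-fold.
Codon 2 GCC (Ala): third position 4-fold.
Codon 3 AGC (Ser): third position 2-fold.
Codon 4 ACG (Thr): third position 4-fold.
Codon 5 CTG (Leu): third position 4-fold.
Codon 6 CCC (Pro): third position 4-fold.
Codon 7 TTC (Phe): third position 2-fold.
Codon 8 TCT (Ser): third position 4-fold.
Codon 9 GCG (Ala): third position 4-fold.
Four-fold degenerate third positions: 7.

7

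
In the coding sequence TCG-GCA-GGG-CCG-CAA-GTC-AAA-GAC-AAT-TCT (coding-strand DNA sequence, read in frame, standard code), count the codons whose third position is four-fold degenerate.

6

Codon 1 TCG (Ser): third position 4-fold.
Codon 2 GCA (Ala): third position 4-fold.
Codon 3 GGG (Gly): third position 4-fold.
Codon 4 CCG (Pro): third position 4-fold.
Codon 5 CAA (Gln): third position 2-fold.
Codon 6 GTC (Val): third position 4-fold.
Codon 7 AAA (Lys): third position 2-fold.
Codon 8 GAC (Asp): third position 2-fold.
Codon 9 AAT (Asn): third position 2-fold.
Codon 10 TCT (Ser): third position 4-fold.
Four-fold degenerate third positions: 6.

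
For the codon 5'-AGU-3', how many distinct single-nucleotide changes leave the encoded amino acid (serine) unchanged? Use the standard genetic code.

1

Position 1: none → 0 synonymous.
Position 2: none → 0 synonymous.
Position 3: AGC → 1 synonymous.
Total: 0 + 0 + 1 = 1.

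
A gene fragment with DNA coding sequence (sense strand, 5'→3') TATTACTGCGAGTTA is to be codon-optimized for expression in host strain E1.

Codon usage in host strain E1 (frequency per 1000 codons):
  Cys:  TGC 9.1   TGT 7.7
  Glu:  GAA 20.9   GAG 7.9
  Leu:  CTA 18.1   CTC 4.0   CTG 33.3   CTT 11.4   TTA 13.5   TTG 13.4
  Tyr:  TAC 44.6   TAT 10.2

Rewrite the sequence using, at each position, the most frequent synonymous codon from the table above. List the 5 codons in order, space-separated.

TAC TAC TGC GAA CTG

Codon 1 (Tyr): best is TAC at 44.6.
Codon 2 (Tyr): best is TAC at 44.6.
Codon 3 (Cys): best is TGC at 9.1.
Codon 4 (Glu): best is GAA at 20.9.
Codon 5 (Leu): best is CTG at 33.3.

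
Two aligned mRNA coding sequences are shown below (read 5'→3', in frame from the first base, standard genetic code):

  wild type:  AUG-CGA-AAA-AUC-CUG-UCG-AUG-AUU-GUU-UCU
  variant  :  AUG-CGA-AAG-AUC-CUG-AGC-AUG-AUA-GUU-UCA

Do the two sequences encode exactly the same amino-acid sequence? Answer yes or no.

yes

Codon 1: AUG Met / AUG Met — identical.
Codon 2: CGA Arg / CGA Arg — identical.
Codon 3: AAA Lys / AAG Lys — synonymous.
Codon 4: AUC Ile / AUC Ile — identical.
Codon 5: CUG Leu / CUG Leu — identical.
Codon 6: UCG Ser / AGC Ser — synonymous.
Codon 7: AUG Met / AUG Met — identical.
Codon 8: AUU Ile / AUA Ile — synonymous.
Codon 9: GUU Val / GUU Val — identical.
Codon 10: UCU Ser / UCA Ser — synonymous.
Nonsynonymous differences: 0 → same protein.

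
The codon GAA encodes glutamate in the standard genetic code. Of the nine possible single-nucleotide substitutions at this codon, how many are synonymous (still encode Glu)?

Position 1: none → 0 synonymous.
Position 2: none → 0 synonymous.
Position 3: GAG → 1 synonymous.
Total: 0 + 0 + 1 = 1.

1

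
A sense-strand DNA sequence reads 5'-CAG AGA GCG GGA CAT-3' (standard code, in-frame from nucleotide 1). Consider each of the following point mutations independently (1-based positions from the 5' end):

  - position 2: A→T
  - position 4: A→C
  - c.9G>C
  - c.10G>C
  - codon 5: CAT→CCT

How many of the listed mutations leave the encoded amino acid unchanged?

Codon 1: CAG (Gln) → CTG (Leu) — missense.
Codon 2: AGA (Arg) → CGA (Arg) — synonymous.
Codon 3: GCG (Ala) → GCC (Ala) — synonymous.
Codon 4: GGA (Gly) → CGA (Arg) — missense.
Codon 5: CAT (His) → CCT (Pro) — missense.
Synonymous: 2 of 5.

2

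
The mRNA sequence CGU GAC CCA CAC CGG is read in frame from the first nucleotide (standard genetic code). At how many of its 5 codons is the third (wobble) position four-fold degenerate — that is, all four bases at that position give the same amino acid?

3

Codon 1 CGU (Arg): third position 4-fold.
Codon 2 GAC (Asp): third position 2-fold.
Codon 3 CCA (Pro): third position 4-fold.
Codon 4 CAC (His): third position 2-fold.
Codon 5 CGG (Arg): third position 4-fold.
Four-fold degenerate third positions: 3.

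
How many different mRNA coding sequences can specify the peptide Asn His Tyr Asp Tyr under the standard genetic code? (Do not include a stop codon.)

Asn: 2 codons.
His: 2 codons.
Tyr: 2 codons.
Asp: 2 codons.
Tyr: 2 codons.
2 × 2 × 2 × 2 × 2 = 32.

32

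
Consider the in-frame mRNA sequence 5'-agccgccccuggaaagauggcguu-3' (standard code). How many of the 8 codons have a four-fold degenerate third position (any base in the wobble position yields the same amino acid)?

4

Codon 1 AGC (Ser): third position 2-fold.
Codon 2 CGC (Arg): third position 4-fold.
Codon 3 CCC (Pro): third position 4-fold.
Codon 4 UGG (Trp): third position 1-fold.
Codon 5 AAA (Lys): third position 2-fold.
Codon 6 GAU (Asp): third position 2-fold.
Codon 7 GGC (Gly): third position 4-fold.
Codon 8 GUU (Val): third position 4-fold.
Four-fold degenerate third positions: 4.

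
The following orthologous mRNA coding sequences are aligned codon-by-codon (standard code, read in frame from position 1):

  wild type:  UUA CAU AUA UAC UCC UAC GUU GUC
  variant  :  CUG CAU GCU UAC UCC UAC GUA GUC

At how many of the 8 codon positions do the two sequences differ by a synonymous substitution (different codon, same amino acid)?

2

Codon 1: UUA Leu / CUG Leu — synonymous.
Codon 2: CAU His / CAU His — identical.
Codon 3: AUA Ile / GCU Ala — nonsynonymous.
Codon 4: UAC Tyr / UAC Tyr — identical.
Codon 5: UCC Ser / UCC Ser — identical.
Codon 6: UAC Tyr / UAC Tyr — identical.
Codon 7: GUU Val / GUA Val — synonymous.
Codon 8: GUC Val / GUC Val — identical.
Synonymous differences: 2.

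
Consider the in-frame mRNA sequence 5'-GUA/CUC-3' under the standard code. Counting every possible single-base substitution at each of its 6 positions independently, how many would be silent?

Codon 1 (GUA, Val): 3 synonymous substitutions.
Codon 2 (CUC, Leu): 3 synonymous substitutions.
Total: 3 + 3 = 6.

6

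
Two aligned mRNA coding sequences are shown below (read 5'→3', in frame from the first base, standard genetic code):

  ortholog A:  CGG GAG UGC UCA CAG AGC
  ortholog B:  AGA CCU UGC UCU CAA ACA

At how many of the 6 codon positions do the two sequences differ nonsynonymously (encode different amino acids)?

Codon 1: CGG Arg / AGA Arg — synonymous.
Codon 2: GAG Glu / CCU Pro — nonsynonymous.
Codon 3: UGC Cys / UGC Cys — identical.
Codon 4: UCA Ser / UCU Ser — synonymous.
Codon 5: CAG Gln / CAA Gln — synonymous.
Codon 6: AGC Ser / ACA Thr — nonsynonymous.
Nonsynonymous differences: 2.

2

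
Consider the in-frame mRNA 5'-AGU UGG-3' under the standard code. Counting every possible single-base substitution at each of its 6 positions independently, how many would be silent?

Codon 1 (AGU, Ser): 1 synonymous substitution.
Codon 2 (UGG, Trp): 0 synonymous substitutions.
Total: 1 + 0 = 1.

1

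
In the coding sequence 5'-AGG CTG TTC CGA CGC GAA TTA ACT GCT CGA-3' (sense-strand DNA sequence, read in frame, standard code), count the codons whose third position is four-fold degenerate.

Codon 1 AGG (Arg): third position 2-fold.
Codon 2 CTG (Leu): third position 4-fold.
Codon 3 TTC (Phe): third position 2-fold.
Codon 4 CGA (Arg): third position 4-fold.
Codon 5 CGC (Arg): third position 4-fold.
Codon 6 GAA (Glu): third position 2-fold.
Codon 7 TTA (Leu): third position 2-fold.
Codon 8 ACT (Thr): third position 4-fold.
Codon 9 GCT (Ala): third position 4-fold.
Codon 10 CGA (Arg): third position 4-fold.
Four-fold degenerate third positions: 6.

6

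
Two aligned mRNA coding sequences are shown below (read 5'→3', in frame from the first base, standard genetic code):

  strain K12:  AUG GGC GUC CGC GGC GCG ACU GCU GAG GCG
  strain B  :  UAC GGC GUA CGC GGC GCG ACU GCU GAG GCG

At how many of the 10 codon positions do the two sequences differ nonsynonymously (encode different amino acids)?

1

Codon 1: AUG Met / UAC Tyr — nonsynonymous.
Codon 2: GGC Gly / GGC Gly — identical.
Codon 3: GUC Val / GUA Val — synonymous.
Codon 4: CGC Arg / CGC Arg — identical.
Codon 5: GGC Gly / GGC Gly — identical.
Codon 6: GCG Ala / GCG Ala — identical.
Codon 7: ACU Thr / ACU Thr — identical.
Codon 8: GCU Ala / GCU Ala — identical.
Codon 9: GAG Glu / GAG Glu — identical.
Codon 10: GCG Ala / GCG Ala — identical.
Nonsynonymous differences: 1.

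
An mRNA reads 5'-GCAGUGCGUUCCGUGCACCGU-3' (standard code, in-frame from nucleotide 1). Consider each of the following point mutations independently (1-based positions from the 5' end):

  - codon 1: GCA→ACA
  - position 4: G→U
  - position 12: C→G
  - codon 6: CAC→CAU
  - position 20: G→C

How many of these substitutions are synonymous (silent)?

2

Codon 1: GCA (Ala) → ACA (Thr) — missense.
Codon 2: GUG (Val) → UUG (Leu) — missense.
Codon 4: UCC (Ser) → UCG (Ser) — synonymous.
Codon 6: CAC (His) → CAU (His) — synonymous.
Codon 7: CGU (Arg) → CCU (Pro) — missense.
Synonymous: 2 of 5.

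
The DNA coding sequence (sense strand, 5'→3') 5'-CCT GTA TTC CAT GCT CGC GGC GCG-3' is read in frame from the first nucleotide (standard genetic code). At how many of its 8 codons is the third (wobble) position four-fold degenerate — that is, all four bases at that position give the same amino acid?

6

Codon 1 CCT (Pro): third position 4-fold.
Codon 2 GTA (Val): third position 4-fold.
Codon 3 TTC (Phe): third position 2-fold.
Codon 4 CAT (His): third position 2-fold.
Codon 5 GCT (Ala): third position 4-fold.
Codon 6 CGC (Arg): third position 4-fold.
Codon 7 GGC (Gly): third position 4-fold.
Codon 8 GCG (Ala): third position 4-fold.
Four-fold degenerate third positions: 6.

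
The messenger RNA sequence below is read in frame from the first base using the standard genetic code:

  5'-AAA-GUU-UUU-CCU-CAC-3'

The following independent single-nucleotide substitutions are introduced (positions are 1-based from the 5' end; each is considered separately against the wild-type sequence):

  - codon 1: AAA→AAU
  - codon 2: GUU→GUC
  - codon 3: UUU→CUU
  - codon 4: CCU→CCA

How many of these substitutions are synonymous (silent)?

Codon 1: AAA (Lys) → AAU (Asn) — missense.
Codon 2: GUU (Val) → GUC (Val) — synonymous.
Codon 3: UUU (Phe) → CUU (Leu) — missense.
Codon 4: CCU (Pro) → CCA (Pro) — synonymous.
Synonymous: 2 of 4.

2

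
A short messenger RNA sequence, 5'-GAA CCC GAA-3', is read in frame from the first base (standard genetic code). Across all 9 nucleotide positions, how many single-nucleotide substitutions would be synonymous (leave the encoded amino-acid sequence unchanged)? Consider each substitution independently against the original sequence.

Codon 1 (GAA, Glu): 1 synonymous substitution.
Codon 2 (CCC, Pro): 3 synonymous substitutions.
Codon 3 (GAA, Glu): 1 synonymous substitution.
Total: 1 + 3 + 1 = 5.

5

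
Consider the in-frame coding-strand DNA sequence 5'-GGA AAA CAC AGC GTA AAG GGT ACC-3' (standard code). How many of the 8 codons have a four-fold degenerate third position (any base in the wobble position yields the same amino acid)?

Codon 1 GGA (Gly): third position 4-fold.
Codon 2 AAA (Lys): third position 2-fold.
Codon 3 CAC (His): third position 2-fold.
Codon 4 AGC (Ser): third position 2-fold.
Codon 5 GTA (Val): third position 4-fold.
Codon 6 AAG (Lys): third position 2-fold.
Codon 7 GGT (Gly): third position 4-fold.
Codon 8 ACC (Thr): third position 4-fold.
Four-fold degenerate third positions: 4.

4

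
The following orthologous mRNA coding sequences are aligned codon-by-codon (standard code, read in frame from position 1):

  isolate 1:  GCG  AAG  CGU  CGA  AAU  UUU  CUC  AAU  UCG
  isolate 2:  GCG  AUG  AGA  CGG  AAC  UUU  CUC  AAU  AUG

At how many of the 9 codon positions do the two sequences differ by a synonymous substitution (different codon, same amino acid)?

Codon 1: GCG Ala / GCG Ala — identical.
Codon 2: AAG Lys / AUG Met — nonsynonymous.
Codon 3: CGU Arg / AGA Arg — synonymous.
Codon 4: CGA Arg / CGG Arg — synonymous.
Codon 5: AAU Asn / AAC Asn — synonymous.
Codon 6: UUU Phe / UUU Phe — identical.
Codon 7: CUC Leu / CUC Leu — identical.
Codon 8: AAU Asn / AAU Asn — identical.
Codon 9: UCG Ser / AUG Met — nonsynonymous.
Synonymous differences: 3.

3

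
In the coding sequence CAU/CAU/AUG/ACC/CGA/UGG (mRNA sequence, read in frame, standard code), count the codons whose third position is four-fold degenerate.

2

Codon 1 CAU (His): third position 2-fold.
Codon 2 CAU (His): third position 2-fold.
Codon 3 AUG (Met): third position 1-fold.
Codon 4 ACC (Thr): third position 4-fold.
Codon 5 CGA (Arg): third position 4-fold.
Codon 6 UGG (Trp): third position 1-fold.
Four-fold degenerate third positions: 2.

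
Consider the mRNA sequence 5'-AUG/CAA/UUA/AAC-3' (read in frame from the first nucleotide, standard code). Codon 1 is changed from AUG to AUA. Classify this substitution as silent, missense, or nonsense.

Position 3 falls in codon 1: AUG → Met.
After the substitution the codon is AUA → Ile.
Met ≠ Ile, so this is a missense mutation.

missense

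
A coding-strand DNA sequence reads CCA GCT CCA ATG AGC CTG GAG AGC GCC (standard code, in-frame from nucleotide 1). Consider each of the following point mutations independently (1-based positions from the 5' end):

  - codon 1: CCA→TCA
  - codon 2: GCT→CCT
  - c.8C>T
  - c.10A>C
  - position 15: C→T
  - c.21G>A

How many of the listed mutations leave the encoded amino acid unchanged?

2

Codon 1: CCA (Pro) → TCA (Ser) — missense.
Codon 2: GCT (Ala) → CCT (Pro) — missense.
Codon 3: CCA (Pro) → CTA (Leu) — missense.
Codon 4: ATG (Met) → CTG (Leu) — missense.
Codon 5: AGC (Ser) → AGT (Ser) — synonymous.
Codon 7: GAG (Glu) → GAA (Glu) — synonymous.
Synonymous: 2 of 6.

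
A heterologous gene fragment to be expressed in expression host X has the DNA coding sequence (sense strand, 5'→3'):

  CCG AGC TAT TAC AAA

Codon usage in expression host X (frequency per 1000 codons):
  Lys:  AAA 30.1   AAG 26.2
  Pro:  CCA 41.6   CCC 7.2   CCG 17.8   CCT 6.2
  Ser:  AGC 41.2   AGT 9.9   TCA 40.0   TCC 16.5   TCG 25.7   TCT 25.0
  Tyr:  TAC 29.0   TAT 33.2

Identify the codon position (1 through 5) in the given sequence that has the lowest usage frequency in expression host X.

Codon 1 CCG (Pro): 17.8 per 1000.
Codon 2 AGC (Ser): 41.2 per 1000.
Codon 3 TAT (Tyr): 33.2 per 1000.
Codon 4 TAC (Tyr): 29.0 per 1000.
Codon 5 AAA (Lys): 30.1 per 1000.
Lowest frequency is 17.8 at codon 1.

1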